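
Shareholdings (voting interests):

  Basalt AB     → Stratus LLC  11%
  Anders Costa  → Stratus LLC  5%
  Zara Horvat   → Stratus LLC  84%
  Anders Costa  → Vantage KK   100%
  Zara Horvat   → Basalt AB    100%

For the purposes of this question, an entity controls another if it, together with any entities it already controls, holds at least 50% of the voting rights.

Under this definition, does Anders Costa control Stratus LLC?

Anders holds 100% of Vantage, so Anders controls Vantage.
In Stratus, Anders's side holds only 5%, not ≥ 50%.
So Anders does not control Stratus.

No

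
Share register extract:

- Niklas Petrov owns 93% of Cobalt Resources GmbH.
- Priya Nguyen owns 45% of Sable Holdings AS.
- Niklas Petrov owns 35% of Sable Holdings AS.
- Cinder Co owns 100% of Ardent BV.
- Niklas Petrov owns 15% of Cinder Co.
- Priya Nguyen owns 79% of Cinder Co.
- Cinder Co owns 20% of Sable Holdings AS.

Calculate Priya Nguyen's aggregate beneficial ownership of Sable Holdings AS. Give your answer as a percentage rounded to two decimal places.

60.80%

Priya reaches Sable along 2 paths.
Via Cinder: 79% × 20% = 15.8%.
Direct stake: 45% = 45%.
Total: 15.8% + 45% = 60.8%.
Rounded: 60.80%.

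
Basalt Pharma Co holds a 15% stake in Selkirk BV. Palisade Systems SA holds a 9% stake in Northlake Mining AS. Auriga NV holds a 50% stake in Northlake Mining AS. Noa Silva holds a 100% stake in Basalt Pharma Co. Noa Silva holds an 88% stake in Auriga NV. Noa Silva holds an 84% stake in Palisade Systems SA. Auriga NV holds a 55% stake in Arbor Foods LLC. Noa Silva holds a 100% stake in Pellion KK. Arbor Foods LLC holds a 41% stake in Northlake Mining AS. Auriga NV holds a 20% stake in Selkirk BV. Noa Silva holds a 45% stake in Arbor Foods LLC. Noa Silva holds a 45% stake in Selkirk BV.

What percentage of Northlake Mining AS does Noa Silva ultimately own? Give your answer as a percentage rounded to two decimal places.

89.85%

Noa reaches Northlake along 4 paths.
Via Auriga → Arbor: 88% × 55% × 41% = 19.844%.
Via Arbor: 45% × 41% = 18.45%.
Via Auriga: 88% × 50% = 44%.
Via Palisade: 84% × 9% = 7.56%.
Total: 19.844% + 18.45% + 44% + 7.56% = 89.854%.
Rounded: 89.85%.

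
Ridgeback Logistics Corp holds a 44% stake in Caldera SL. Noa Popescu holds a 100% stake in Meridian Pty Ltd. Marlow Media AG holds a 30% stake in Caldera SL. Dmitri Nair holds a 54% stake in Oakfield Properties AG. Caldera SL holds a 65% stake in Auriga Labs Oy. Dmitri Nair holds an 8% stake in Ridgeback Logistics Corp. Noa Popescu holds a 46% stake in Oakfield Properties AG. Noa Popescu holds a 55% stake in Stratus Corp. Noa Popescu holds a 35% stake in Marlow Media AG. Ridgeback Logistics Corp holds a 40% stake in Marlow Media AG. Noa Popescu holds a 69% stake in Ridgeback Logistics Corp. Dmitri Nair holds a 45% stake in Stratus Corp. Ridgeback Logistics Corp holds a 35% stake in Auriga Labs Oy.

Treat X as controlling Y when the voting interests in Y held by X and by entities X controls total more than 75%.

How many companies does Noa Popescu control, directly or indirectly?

1

Noa holds 100% of Meridian, so Noa controls Meridian.
No other company's threshold is met.
Noa controls 1 company.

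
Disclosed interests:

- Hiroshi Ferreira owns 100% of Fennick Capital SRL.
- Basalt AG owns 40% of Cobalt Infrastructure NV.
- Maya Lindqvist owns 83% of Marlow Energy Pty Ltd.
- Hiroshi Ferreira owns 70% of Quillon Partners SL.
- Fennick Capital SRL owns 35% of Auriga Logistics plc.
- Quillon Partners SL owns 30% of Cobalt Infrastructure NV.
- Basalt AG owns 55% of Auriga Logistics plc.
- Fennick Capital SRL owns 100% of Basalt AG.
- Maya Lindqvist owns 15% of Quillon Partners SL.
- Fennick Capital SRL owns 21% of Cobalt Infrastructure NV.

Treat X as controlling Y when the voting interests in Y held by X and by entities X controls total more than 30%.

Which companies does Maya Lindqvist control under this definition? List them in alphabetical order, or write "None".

Marlow Energy Pty Ltd

Maya holds 83% of Marlow, so Maya controls Marlow.
No other company's threshold is met.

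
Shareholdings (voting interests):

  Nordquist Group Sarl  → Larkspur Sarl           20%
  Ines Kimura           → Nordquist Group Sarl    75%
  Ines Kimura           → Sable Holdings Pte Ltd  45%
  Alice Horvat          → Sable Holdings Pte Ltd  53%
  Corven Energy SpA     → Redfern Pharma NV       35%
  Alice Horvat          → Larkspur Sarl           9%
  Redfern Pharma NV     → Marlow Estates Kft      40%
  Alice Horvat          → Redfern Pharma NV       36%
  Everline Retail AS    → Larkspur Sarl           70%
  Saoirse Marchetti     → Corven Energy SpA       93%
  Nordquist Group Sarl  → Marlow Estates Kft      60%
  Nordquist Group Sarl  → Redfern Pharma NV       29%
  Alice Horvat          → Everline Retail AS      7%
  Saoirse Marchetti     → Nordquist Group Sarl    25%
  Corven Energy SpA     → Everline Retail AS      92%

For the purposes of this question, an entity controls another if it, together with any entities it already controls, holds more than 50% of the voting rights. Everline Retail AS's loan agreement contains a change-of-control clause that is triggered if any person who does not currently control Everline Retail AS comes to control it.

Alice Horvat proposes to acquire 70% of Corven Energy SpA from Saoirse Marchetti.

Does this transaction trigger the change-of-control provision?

Yes

The purchase adds only to Alice's holdings (Saoirse's stake shrinks), so Alice is the only person who could newly come to control Everline.
Alice holds 53% of Sable, so Alice controls Sable.
In Everline, Alice's side holds only 7%, not > 50%.
So before the transaction, Alice does not control Everline.
After the purchase, Alice holds 70% of Corven directly, and Saoirse's stake falls to 23%.
Alice holds 70% of Corven, so Alice controls Corven.
Corven and Alice together hold 92% + 7% = 99% of Everline, so Alice controls Everline.
Alice did not control Everline before and does after, so the clause is triggered.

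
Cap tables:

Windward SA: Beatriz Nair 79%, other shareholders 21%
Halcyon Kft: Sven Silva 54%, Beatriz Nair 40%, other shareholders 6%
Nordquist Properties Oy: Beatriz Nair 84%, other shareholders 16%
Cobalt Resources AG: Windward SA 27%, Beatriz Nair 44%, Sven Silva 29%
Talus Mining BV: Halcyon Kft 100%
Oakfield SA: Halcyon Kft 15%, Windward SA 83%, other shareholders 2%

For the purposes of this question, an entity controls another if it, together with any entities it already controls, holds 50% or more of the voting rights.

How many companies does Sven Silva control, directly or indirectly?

2

Sven holds 54% of Halcyon, so Sven controls Halcyon.
Halcyon holds 100% of Talus, so Sven controls Talus.
No other company's threshold is met.
Sven controls 2 companies.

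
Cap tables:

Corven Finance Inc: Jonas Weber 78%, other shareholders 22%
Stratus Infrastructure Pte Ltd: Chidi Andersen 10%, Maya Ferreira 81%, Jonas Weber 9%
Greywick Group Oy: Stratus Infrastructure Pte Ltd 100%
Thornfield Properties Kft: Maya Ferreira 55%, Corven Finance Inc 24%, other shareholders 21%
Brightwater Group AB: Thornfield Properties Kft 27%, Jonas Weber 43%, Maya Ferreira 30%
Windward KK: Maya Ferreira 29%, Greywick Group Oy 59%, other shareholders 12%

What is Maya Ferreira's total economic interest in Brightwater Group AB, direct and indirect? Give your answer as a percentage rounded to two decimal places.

Maya reaches Brightwater along 2 paths.
Via Thornfield: 55% × 27% = 14.85%.
Direct stake: 30% = 30%.
Total: 14.85% + 30% = 44.85%.

44.85%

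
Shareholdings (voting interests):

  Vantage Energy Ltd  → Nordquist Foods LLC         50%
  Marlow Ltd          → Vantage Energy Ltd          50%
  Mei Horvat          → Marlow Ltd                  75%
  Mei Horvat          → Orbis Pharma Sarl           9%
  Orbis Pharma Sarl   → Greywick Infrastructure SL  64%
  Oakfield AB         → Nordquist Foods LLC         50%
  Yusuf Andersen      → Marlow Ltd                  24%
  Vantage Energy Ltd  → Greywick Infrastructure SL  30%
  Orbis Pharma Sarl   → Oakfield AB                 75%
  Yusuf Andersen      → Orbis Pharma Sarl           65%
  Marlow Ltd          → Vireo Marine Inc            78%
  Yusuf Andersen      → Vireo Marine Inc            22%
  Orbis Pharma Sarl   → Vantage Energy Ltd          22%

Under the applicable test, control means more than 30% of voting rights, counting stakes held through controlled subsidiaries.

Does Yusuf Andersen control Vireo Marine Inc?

Yusuf holds 65% of Orbis, so Yusuf controls Orbis.
Orbis holds 75% of Oakfield, so Yusuf controls Oakfield.
Oakfield holds 50% of Nordquist, so Yusuf controls Nordquist.
Orbis holds 64% of Greywick, so Yusuf controls Greywick.
In Vireo, Yusuf's side holds only 22%, not > 30%.
So Yusuf does not control Vireo.

No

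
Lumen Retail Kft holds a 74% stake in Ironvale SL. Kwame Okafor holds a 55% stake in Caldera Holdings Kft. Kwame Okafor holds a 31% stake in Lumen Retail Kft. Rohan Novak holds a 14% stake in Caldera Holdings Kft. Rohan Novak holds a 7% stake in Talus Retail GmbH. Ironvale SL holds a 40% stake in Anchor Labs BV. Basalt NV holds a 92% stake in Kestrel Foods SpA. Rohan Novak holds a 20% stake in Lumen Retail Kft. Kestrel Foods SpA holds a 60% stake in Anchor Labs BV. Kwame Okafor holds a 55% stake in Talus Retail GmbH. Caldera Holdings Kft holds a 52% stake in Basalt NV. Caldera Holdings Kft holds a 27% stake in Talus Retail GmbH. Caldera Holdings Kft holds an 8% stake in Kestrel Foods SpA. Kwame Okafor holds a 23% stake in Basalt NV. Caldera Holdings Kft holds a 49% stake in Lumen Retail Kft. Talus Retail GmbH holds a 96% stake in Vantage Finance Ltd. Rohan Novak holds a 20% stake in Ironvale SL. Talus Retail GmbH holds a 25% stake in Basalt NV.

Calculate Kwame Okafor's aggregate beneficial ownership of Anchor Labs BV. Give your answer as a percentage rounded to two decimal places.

57.92%

Kwame reaches Anchor along 7 paths.
Via Caldera → Kestrel: 55% × 8% × 60% = 2.64%.
Via Caldera → Basalt → Kestrel: 55% × 52% × 92% × 60% = 15.7872%.
Via Caldera → Talus → Basalt → Kestrel: 55% × 27% × 25% × 92% × 60% = 2.0493%.
Via Talus → Basalt → Kestrel: 55% × 25% × 92% × 60% = 7.59%.
Via Basalt → Kestrel: 23% × 92% × 60% = 12.696%.
Via Lumen → Ironvale: 31% × 74% × 40% = 9.176%.
Via Caldera → Lumen → Ironvale: 55% × 49% × 74% × 40% = 7.9772%.
Total: 2.64% + 15.7872% + 2.0493% + 7.59% + 12.696% + 9.176% + 7.9772% = 57.9157%.
Rounded: 57.92%.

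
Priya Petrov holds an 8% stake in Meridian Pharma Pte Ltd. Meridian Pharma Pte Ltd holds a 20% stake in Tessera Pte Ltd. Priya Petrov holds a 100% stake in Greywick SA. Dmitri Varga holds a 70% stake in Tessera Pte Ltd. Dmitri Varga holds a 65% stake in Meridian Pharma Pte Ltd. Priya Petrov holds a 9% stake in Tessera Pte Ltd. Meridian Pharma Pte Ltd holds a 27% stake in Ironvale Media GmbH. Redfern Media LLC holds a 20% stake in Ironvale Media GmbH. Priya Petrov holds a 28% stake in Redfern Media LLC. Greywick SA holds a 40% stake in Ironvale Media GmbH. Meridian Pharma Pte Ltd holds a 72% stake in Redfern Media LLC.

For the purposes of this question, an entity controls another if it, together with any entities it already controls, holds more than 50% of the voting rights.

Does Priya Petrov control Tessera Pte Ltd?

Priya holds 100% of Greywick, so Priya controls Greywick.
In Tessera, Priya's side holds only 9%, not > 50%.
So Priya does not control Tessera.

No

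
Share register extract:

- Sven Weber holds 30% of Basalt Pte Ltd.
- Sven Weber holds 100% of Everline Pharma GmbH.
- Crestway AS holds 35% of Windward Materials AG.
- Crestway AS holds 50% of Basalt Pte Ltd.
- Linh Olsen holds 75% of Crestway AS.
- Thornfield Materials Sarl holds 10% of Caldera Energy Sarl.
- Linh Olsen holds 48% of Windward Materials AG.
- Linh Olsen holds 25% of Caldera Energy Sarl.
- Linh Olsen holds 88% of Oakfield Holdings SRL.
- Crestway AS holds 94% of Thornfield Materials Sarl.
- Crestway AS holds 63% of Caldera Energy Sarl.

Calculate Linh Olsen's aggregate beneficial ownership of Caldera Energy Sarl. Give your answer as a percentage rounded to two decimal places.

79.30%

Linh reaches Caldera along 3 paths.
Direct stake: 25% = 25%.
Via Crestway: 75% × 63% = 47.25%.
Via Crestway → Thornfield: 75% × 94% × 10% = 7.05%.
Total: 25% + 47.25% + 7.05% = 79.3%.
Rounded: 79.30%.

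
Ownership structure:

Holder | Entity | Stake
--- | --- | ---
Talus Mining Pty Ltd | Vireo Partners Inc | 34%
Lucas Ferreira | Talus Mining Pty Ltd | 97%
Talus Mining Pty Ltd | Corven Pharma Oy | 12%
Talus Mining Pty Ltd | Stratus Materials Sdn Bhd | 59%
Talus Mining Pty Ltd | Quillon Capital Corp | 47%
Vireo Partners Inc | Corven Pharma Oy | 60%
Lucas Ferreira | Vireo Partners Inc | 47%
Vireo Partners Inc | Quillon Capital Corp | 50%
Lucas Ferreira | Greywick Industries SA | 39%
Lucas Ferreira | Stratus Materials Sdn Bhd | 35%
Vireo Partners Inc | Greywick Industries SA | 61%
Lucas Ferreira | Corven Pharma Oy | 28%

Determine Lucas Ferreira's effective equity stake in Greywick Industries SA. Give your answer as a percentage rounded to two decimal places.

87.79%

Lucas reaches Greywick along 3 paths.
Via Talus → Vireo: 97% × 34% × 61% = 20.1178%.
Via Vireo: 47% × 61% = 28.67%.
Direct stake: 39% = 39%.
Total: 20.1178% + 28.67% + 39% = 87.7878%.
Rounded: 87.79%.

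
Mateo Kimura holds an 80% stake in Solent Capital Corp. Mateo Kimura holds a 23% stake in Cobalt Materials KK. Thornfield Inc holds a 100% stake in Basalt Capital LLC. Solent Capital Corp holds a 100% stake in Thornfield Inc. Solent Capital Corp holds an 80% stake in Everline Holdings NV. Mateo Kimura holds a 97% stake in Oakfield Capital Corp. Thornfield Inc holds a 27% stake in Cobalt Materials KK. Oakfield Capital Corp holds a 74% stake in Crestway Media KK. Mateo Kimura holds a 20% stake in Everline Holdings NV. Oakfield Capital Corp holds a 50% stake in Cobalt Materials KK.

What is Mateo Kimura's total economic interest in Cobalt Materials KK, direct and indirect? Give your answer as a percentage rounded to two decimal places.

Mateo reaches Cobalt along 3 paths.
Via Solent → Thornfield: 80% × 100% × 27% = 21.6%.
Via Oakfield: 97% × 50% = 48.5%.
Direct stake: 23% = 23%.
Total: 21.6% + 48.5% + 23% = 93.1%.
Rounded: 93.10%.

93.10%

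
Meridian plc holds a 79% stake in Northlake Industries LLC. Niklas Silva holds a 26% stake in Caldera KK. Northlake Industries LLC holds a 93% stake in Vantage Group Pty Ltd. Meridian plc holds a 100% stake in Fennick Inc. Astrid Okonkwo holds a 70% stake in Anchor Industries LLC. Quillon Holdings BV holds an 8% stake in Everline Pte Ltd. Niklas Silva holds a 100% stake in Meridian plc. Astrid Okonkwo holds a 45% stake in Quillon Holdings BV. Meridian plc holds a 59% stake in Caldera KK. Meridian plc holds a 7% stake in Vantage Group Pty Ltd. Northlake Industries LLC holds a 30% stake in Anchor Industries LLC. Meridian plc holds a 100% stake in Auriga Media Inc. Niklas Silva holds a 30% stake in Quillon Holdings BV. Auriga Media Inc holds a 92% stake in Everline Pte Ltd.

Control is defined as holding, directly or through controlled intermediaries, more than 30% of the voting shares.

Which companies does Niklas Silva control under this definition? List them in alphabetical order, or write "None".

Niklas holds 100% of Meridian, so Niklas controls Meridian.
Meridian holds 79% of Northlake, so Niklas controls Northlake.
Meridian holds 100% of Auriga, so Niklas controls Auriga.
Auriga holds 92% of Everline, so Niklas controls Everline.
Meridian and Niklas together hold 59% + 26% = 85% of Caldera, so Niklas controls Caldera.
Northlake and Meridian together hold 93% + 7% = 100% of Vantage, so Niklas controls Vantage.
Meridian holds 100% of Fennick, so Niklas controls Fennick.
No other company's threshold is met.

Auriga Media Inc, Caldera KK, Everline Pte Ltd, Fennick Inc, Meridian plc, Northlake Industries LLC, Vantage Group Pty Ltd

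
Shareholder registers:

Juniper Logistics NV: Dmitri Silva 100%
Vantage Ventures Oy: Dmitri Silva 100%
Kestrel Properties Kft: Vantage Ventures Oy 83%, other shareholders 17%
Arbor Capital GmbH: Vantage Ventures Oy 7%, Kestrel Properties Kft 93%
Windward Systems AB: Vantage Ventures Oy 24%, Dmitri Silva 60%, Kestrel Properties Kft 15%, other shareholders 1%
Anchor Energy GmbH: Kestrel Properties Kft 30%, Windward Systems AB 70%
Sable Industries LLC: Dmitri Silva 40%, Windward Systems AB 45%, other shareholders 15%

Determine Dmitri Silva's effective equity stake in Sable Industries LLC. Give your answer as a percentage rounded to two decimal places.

83.40%

Dmitri reaches Sable along 4 paths.
Direct stake: 40% = 40%.
Via Vantage → Windward: 100% × 24% × 45% = 10.8%.
Via Windward: 60% × 45% = 27%.
Via Vantage → Kestrel → Windward: 100% × 83% × 15% × 45% = 5.6025%.
Total: 40% + 10.8% + 27% + 5.6025% = 83.4025%.
Rounded: 83.40%.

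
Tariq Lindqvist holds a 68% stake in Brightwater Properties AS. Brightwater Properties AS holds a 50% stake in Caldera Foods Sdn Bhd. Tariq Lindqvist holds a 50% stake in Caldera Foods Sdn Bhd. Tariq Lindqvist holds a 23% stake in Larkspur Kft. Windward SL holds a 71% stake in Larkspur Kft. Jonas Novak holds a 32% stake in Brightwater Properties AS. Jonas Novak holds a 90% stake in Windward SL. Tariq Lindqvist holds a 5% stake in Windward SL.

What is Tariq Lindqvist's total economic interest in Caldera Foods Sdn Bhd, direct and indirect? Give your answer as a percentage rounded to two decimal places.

Tariq reaches Caldera along 2 paths.
Direct stake: 50% = 50%.
Via Brightwater: 68% × 50% = 34%.
Total: 50% + 34% = 84%.
Rounded: 84.00%.

84.00%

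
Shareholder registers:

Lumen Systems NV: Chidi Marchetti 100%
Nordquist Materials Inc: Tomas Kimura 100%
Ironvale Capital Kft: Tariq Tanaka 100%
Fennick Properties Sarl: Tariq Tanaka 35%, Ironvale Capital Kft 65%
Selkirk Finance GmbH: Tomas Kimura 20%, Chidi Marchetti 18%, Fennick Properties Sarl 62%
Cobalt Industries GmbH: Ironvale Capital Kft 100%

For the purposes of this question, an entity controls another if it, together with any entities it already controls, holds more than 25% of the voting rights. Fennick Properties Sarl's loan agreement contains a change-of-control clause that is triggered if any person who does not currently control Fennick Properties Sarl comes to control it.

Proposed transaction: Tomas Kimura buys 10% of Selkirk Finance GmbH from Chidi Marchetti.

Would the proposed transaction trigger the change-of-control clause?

No

The purchase adds only to Tomas's holdings (Chidi's stake shrinks), so Tomas is the only person who could newly come to control Fennick.
Tomas holds 100% of Nordquist, so Tomas controls Nordquist.
Neither Tomas nor any entity Tomas controls holds any voting interest in Fennick.
So before the transaction, Tomas does not control Fennick.
After the purchase, Tomas's direct stake in Selkirk rises to 20% + 10% = 30%, and Chidi's stake falls to 8%.
Tomas holds 30% of Selkirk, so Tomas controls Selkirk.
After the transaction, neither Tomas nor any entity Tomas controls holds a voting interest in Fennick, so Tomas still does not control it.
No new person acquires control, so the clause is not triggered.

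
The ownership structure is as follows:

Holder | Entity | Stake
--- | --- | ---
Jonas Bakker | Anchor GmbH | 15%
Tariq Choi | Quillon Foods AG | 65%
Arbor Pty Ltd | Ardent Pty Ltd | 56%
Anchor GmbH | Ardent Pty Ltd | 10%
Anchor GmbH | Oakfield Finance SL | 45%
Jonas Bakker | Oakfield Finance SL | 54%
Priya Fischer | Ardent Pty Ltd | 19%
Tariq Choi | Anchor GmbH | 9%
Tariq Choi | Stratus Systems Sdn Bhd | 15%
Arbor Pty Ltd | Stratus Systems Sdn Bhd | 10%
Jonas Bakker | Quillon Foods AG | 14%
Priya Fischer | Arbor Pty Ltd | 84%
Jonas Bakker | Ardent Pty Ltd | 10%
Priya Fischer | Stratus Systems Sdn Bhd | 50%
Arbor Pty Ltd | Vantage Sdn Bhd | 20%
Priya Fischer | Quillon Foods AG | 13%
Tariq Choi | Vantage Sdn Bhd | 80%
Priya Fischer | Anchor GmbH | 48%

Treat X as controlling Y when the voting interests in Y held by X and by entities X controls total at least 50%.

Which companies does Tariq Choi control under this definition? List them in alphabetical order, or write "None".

Quillon Foods AG, Vantage Sdn Bhd

Tariq holds 65% of Quillon, so Tariq controls Quillon.
Tariq holds 80% of Vantage, so Tariq controls Vantage.
No other company's threshold is met.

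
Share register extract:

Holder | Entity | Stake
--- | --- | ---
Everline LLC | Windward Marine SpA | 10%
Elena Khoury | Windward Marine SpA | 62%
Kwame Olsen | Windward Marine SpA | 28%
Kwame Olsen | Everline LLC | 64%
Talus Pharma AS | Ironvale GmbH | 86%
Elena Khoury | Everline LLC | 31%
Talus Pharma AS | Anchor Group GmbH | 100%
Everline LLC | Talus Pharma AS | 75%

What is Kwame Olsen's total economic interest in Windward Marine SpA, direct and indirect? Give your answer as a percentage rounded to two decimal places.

34.40%

Kwame reaches Windward along 2 paths.
Via Everline: 64% × 10% = 6.4%.
Direct stake: 28% = 28%.
Total: 6.4% + 28% = 34.4%.
Rounded: 34.40%.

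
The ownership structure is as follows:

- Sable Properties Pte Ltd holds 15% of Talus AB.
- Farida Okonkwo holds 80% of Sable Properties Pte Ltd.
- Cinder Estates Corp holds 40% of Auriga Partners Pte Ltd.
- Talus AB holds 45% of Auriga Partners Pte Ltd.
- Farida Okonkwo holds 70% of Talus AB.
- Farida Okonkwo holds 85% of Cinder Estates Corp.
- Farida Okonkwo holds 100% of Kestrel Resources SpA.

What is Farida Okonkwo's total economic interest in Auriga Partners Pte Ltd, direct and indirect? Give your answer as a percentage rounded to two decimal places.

Farida reaches Auriga along 3 paths.
Via Talus: 70% × 45% = 31.5%.
Via Sable → Talus: 80% × 15% × 45% = 5.4%.
Via Cinder: 85% × 40% = 34%.
Total: 31.5% + 5.4% + 34% = 70.9%.
Rounded: 70.90%.

70.90%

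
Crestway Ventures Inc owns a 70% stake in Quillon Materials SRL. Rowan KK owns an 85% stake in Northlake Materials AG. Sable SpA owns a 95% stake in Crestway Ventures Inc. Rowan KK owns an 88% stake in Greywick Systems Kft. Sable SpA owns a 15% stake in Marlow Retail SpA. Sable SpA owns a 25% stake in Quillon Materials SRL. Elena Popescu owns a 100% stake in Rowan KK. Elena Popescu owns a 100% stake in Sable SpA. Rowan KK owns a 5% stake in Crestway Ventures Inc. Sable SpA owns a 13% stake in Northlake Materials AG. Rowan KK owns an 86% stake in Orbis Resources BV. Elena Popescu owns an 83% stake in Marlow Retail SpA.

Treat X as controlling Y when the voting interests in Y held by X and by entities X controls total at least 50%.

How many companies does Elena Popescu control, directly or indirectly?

8

Elena holds 100% of Sable, so Elena controls Sable.
Elena holds 100% of Rowan, so Elena controls Rowan.
Sable and Rowan together hold 95% + 5% = 100% of Crestway, so Elena controls Crestway.
Rowan holds 88% of Greywick, so Elena controls Greywick.
Crestway and Sable together hold 70% + 25% = 95% of Quillon, so Elena controls Quillon.
Rowan holds 86% of Orbis, so Elena controls Orbis.
Rowan and Sable together hold 85% + 13% = 98% of Northlake, so Elena controls Northlake.
Elena and Sable together hold 83% + 15% = 98% of Marlow, so Elena controls Marlow.
Elena controls 8 companies.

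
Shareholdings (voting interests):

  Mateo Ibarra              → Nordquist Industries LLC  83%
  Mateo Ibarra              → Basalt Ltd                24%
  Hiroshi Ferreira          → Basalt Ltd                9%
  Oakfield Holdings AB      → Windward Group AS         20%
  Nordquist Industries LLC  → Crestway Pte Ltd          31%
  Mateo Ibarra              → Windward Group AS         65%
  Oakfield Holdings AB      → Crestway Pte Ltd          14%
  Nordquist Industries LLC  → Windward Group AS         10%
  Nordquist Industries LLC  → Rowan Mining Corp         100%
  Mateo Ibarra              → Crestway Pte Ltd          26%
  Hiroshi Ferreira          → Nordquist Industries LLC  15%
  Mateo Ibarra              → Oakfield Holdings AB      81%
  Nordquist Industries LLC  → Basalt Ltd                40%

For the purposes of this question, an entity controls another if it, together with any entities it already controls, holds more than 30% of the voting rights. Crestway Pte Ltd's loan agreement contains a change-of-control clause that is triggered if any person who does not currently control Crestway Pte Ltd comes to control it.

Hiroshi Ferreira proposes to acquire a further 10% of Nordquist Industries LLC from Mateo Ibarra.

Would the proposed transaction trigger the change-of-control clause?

The purchase adds only to Hiroshi's holdings (Mateo's stake shrinks), so Hiroshi is the only person who could newly come to control Crestway.
Hiroshi's largest direct stake is 15% in Nordquist, which does not meet the threshold, so Hiroshi controls no company.
Neither Hiroshi nor any entity Hiroshi controls holds any voting interest in Crestway.
So before the transaction, Hiroshi does not control Crestway.
After the purchase, Hiroshi's direct stake in Nordquist rises to 15% + 10% = 25%, and Mateo's stake falls to 73%.
Hiroshi's side now holds 25% of Nordquist, not > 30%, so Hiroshi still does not control Nordquist.
After the transaction, neither Hiroshi nor any entity Hiroshi controls holds a voting interest in Crestway, so Hiroshi still does not control it.
No new person acquires control, so the clause is not triggered.

No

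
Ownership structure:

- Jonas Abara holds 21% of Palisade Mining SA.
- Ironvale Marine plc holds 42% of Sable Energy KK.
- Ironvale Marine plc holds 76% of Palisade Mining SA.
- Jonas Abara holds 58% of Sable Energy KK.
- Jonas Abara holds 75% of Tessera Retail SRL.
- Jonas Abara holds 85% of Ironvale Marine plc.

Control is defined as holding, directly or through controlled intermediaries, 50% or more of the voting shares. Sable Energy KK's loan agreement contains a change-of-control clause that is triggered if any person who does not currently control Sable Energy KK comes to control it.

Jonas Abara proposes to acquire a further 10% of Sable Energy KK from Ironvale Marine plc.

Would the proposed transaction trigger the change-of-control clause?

No

The purchase adds only to Jonas's holdings (Ironvale's stake shrinks), so Jonas is the only person who could newly come to control Sable.
Jonas holds 85% of Ironvale, so Jonas controls Ironvale.
Ironvale and Jonas together hold 42% + 58% = 100% of Sable, so Jonas controls Sable.
So Jonas already controls Sable before the transaction.
After the purchase, Jonas's direct stake in Sable rises to 58% + 10% = 68%, and Ironvale's stake falls to 32%.
Jonas controlled Sable already, so this is not a new person acquiring control; every other person's position is unchanged or reduced.
No new person acquires control, so the clause is not triggered.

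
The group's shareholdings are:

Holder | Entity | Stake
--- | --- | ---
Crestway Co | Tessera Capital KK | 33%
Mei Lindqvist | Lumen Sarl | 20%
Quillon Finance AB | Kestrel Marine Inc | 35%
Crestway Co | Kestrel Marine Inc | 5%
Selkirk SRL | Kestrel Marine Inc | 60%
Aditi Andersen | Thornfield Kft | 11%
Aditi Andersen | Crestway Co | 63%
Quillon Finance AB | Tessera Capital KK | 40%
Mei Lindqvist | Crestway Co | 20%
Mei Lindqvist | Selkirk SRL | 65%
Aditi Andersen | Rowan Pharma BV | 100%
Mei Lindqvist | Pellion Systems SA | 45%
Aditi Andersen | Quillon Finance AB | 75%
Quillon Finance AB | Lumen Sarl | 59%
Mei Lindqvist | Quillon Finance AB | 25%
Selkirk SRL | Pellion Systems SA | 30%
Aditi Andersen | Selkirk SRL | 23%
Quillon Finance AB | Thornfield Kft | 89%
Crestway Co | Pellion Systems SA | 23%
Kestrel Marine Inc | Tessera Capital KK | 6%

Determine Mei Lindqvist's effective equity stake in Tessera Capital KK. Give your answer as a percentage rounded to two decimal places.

19.53%

Mei reaches Tessera along 5 paths.
Via Quillon: 25% × 40% = 10%.
Via Crestway: 20% × 33% = 6.6%.
Via Crestway → Kestrel: 20% × 5% × 6% = 0.06%.
Via Quillon → Kestrel: 25% × 35% × 6% = 0.525%.
Via Selkirk → Kestrel: 65% × 60% × 6% = 2.34%.
Total: 10% + 6.6% + 0.06% + 0.525% + 2.34% = 19.525%.
Rounded: 19.53%.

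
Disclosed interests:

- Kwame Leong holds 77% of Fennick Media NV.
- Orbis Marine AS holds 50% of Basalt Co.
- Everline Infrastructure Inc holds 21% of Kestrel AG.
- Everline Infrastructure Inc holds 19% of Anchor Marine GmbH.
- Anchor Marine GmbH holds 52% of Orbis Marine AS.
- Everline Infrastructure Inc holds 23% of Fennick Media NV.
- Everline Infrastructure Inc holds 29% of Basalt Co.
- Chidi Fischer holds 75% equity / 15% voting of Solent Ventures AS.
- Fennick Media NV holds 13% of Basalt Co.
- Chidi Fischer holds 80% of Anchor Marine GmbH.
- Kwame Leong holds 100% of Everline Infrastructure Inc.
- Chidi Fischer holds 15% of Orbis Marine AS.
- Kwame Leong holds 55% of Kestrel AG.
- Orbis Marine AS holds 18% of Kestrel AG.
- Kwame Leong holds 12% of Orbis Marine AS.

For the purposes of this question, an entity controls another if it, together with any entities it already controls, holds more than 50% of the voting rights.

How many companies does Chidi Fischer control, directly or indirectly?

Chidi holds 80% of Anchor, so Chidi controls Anchor.
Chidi and Anchor together hold 15% + 52% = 67% of Orbis, so Chidi controls Orbis.
No other company's threshold is met.
Chidi controls 2 companies.

2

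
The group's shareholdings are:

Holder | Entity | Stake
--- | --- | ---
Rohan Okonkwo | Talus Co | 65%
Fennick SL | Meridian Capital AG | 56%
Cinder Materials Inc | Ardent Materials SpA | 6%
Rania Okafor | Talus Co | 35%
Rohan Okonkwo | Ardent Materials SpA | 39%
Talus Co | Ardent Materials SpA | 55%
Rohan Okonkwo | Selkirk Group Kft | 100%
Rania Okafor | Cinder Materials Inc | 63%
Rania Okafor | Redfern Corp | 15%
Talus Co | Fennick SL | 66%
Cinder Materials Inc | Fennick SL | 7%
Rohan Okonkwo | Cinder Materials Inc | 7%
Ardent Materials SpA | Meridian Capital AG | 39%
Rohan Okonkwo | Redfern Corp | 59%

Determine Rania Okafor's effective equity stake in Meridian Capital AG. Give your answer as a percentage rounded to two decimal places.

Rania reaches Meridian along 4 paths.
Via Cinder → Ardent: 63% × 6% × 39% = 1.4742%.
Via Talus → Ardent: 35% × 55% × 39% = 7.5075%.
Via Cinder → Fennick: 63% × 7% × 56% = 2.4696%.
Via Talus → Fennick: 35% × 66% × 56% = 12.936%.
Total: 1.4742% + 7.5075% + 2.4696% + 12.936% = 24.3873%.
Rounded: 24.39%.

24.39%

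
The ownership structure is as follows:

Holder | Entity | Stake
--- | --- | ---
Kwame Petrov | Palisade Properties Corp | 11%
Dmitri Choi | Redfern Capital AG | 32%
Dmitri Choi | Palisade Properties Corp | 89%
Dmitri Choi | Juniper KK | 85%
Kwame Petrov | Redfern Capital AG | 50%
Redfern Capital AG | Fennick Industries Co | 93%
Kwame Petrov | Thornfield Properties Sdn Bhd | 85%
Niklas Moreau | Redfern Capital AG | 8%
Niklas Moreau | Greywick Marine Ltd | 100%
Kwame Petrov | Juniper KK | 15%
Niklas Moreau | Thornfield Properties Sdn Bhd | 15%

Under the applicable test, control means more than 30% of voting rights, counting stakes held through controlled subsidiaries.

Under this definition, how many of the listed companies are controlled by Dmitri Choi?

Dmitri holds 89% of Palisade, so Dmitri controls Palisade.
Dmitri holds 32% of Redfern, so Dmitri controls Redfern.
Dmitri holds 85% of Juniper, so Dmitri controls Juniper.
Redfern holds 93% of Fennick, so Dmitri controls Fennick.
No other company's threshold is met.
Dmitri controls 4 companies.

4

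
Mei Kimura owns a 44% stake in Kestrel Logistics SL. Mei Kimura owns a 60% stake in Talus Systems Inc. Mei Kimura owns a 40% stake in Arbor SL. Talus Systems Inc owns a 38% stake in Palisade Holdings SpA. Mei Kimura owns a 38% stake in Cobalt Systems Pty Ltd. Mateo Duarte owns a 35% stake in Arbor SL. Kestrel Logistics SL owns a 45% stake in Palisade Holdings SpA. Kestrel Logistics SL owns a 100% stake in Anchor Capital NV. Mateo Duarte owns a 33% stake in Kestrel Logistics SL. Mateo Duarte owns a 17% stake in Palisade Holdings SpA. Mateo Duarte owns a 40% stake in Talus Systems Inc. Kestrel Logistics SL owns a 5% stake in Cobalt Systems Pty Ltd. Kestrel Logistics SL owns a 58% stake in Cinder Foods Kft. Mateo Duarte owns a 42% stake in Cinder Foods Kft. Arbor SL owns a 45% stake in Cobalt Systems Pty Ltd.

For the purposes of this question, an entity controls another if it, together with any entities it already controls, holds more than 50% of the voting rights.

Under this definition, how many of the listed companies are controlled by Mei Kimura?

Mei holds 60% of Talus, so Mei controls Talus.
No other company's threshold is met.
Mei controls 1 company.

1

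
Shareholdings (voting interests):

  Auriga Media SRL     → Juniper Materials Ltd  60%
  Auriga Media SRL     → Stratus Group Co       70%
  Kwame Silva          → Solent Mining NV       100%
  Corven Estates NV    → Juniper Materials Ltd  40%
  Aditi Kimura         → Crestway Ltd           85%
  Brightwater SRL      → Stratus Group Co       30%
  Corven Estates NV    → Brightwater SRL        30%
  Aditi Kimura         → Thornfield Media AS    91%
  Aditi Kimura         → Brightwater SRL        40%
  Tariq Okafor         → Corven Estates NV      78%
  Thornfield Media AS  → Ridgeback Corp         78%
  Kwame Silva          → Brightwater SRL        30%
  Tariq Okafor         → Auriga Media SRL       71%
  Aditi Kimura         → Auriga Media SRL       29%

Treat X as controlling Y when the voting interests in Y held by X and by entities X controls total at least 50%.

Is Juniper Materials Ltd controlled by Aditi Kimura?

No

Aditi holds 91% of Thornfield, so Aditi controls Thornfield.
Thornfield holds 78% of Ridgeback, so Aditi controls Ridgeback.
Aditi holds 85% of Crestway, so Aditi controls Crestway.
Neither Aditi nor any entity Aditi controls holds any voting interest in Juniper.
So Aditi does not control Juniper.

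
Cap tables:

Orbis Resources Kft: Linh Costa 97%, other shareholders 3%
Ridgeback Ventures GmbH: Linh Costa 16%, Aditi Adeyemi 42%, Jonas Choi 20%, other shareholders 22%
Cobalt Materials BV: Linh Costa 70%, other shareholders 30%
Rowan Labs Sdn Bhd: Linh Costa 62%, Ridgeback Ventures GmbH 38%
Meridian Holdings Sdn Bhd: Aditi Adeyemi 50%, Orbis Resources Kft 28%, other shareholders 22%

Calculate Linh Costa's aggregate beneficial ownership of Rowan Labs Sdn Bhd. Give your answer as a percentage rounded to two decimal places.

Linh reaches Rowan along 2 paths.
Direct stake: 62% = 62%.
Via Ridgeback: 16% × 38% = 6.08%.
Total: 62% + 6.08% = 68.08%.

68.08%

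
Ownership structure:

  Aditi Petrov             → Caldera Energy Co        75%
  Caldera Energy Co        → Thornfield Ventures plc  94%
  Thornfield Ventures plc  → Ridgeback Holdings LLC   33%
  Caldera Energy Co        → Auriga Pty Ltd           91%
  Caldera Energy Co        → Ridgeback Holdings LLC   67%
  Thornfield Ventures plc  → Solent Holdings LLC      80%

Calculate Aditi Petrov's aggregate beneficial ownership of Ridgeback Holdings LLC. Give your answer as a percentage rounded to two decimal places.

Aditi reaches Ridgeback along 2 paths.
Via Caldera: 75% × 67% = 50.25%.
Via Caldera → Thornfield: 75% × 94% × 33% = 23.265%.
Total: 50.25% + 23.265% = 73.515%.
Rounded: 73.52%.

73.52%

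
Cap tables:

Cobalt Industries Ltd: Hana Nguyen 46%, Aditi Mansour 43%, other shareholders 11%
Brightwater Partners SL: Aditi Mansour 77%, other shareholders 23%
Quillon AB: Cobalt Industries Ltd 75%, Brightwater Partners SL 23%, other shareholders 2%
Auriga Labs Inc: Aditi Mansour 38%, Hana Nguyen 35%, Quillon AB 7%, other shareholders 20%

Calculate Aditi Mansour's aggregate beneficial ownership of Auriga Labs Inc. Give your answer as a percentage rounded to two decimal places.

Aditi reaches Auriga along 3 paths.
Direct stake: 38% = 38%.
Via Cobalt → Quillon: 43% × 75% × 7% = 2.2575%.
Via Brightwater → Quillon: 77% × 23% × 7% = 1.2397%.
Total: 38% + 2.2575% + 1.2397% = 41.4972%.
Rounded: 41.50%.

41.50%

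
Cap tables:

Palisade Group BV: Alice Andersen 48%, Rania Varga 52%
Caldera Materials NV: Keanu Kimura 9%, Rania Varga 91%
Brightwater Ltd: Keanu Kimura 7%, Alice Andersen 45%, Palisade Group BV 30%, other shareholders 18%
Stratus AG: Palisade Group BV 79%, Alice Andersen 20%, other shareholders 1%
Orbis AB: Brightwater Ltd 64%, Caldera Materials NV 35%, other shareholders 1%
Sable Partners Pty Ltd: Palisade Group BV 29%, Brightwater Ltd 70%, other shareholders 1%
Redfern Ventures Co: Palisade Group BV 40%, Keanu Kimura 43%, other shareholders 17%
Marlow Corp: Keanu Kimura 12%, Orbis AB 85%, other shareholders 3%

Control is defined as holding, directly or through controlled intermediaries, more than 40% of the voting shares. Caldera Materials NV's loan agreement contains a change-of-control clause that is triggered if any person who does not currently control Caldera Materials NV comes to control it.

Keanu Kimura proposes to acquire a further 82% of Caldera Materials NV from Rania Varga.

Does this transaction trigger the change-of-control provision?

The purchase adds only to Keanu's holdings (Rania's stake shrinks), so Keanu is the only person who could newly come to control Caldera.
Keanu holds 43% of Redfern, so Keanu controls Redfern.
In Caldera, Keanu's side holds only 9%, not > 40%.
So before the transaction, Keanu does not control Caldera.
After the purchase, Keanu's direct stake in Caldera rises to 9% + 82% = 91%, and Rania's stake falls to 9%.
Keanu holds 91% of Caldera, so Keanu controls Caldera.
Keanu did not control Caldera before and does after, so the clause is triggered.

Yes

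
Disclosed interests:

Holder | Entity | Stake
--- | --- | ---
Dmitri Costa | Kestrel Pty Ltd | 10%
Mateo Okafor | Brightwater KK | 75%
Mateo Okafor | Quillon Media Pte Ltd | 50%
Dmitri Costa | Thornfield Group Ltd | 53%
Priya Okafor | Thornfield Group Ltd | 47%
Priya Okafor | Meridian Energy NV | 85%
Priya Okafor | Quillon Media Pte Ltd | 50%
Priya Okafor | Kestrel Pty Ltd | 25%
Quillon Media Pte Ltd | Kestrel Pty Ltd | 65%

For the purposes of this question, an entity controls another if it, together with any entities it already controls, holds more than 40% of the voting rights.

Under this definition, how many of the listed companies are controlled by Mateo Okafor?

Mateo holds 75% of Brightwater, so Mateo controls Brightwater.
Mateo holds 50% of Quillon, so Mateo controls Quillon.
Quillon holds 65% of Kestrel, so Mateo controls Kestrel.
No other company's threshold is met.
Mateo controls 3 companies.

3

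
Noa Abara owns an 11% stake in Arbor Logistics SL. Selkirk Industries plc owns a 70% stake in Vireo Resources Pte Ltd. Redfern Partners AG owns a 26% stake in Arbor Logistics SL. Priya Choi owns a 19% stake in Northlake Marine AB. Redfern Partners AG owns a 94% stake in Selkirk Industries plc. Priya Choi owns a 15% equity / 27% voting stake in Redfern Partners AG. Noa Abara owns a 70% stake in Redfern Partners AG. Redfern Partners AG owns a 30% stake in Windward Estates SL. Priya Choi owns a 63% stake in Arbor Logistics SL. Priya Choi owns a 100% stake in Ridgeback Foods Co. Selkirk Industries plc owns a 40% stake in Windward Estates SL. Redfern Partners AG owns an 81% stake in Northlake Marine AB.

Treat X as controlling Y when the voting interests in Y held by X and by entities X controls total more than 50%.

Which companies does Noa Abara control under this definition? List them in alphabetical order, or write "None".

Noa holds 70% of Redfern, so Noa controls Redfern.
Redfern holds 94% of Selkirk, so Noa controls Selkirk.
Redfern holds 81% of Northlake, so Noa controls Northlake.
Selkirk holds 70% of Vireo, so Noa controls Vireo.
Redfern and Selkirk together hold 30% + 40% = 70% of Windward, so Noa controls Windward.
No other company's threshold is met.

Northlake Marine AB, Redfern Partners AG, Selkirk Industries plc, Vireo Resources Pte Ltd, Windward Estates SL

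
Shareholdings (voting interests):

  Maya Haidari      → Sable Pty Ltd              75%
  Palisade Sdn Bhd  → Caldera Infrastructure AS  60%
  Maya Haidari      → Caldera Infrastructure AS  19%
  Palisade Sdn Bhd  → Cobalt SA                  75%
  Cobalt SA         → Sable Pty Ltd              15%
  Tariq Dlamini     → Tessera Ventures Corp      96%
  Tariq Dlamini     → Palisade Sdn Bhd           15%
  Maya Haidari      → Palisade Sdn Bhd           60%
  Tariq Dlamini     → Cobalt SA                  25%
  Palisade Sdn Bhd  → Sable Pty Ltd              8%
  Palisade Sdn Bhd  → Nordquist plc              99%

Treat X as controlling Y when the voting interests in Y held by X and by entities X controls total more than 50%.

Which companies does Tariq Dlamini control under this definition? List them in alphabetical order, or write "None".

Tessera Ventures Corp

Tariq holds 96% of Tessera, so Tariq controls Tessera.
No other company's threshold is met.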